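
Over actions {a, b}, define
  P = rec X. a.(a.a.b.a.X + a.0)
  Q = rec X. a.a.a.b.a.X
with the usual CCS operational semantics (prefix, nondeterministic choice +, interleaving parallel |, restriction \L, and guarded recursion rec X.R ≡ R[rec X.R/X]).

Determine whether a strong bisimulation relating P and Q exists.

not bisimilar

Reachable graph of P (6 states):
  m0 = rec X. a.(a.a.b.a.X + a.0) :: —a→ m1
  m1 = a.a.b.a.(rec X. a.(a.a.b.a.X + a.0)) + a.0 :: —a→ m2, —a→ m3
  m2 = 0 :: ·
  m3 = a.b.a.(rec X. a.(a.a.b.a.X + a.0)) :: —a→ m4
  m4 = b.a.(rec X. a.(a.a.b.a.X + a.0)) :: —b→ m5
  m5 = a.(rec X. a.(a.a.b.a.X + a.0)) :: —a→ m0
Reachable graph of Q (5 states):
  n0 = rec X. a.a.a.b.a.X :: —a→ n1
  n1 = a.a.b.a.(rec X. a.a.a.b.a.X) :: —a→ n2
  n2 = a.b.a.(rec X. a.a.a.b.a.X) :: —a→ n3
  n3 = b.a.(rec X. a.a.a.b.a.X) :: —b→ n4
  n4 = a.(rec X. a.a.a.b.a.X) :: —a→ n0
Bisimilarity quotient blocks:
  B0 = {m0}
  B1 = {m1}
  B2 = {m3}
  B3 = {m4}
  B4 = {m5}
  B5 = {m2}
  B6 = {n0}
  B7 = {n1}
  B8 = {n2}
  B9 = {n3}
  B10 = {n4}
m0 ∈ B0, n0 ∈ B6 → different blocks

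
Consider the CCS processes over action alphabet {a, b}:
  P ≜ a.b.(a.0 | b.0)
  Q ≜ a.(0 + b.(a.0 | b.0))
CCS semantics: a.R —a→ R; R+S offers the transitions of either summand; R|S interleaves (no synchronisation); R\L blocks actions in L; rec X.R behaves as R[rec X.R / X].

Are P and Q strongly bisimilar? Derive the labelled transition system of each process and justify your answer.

bisimilar

LTS(P): 6 reachable states
  m0 = a.b.(a.0 | b.0) | -a-> m1
  m1 = b.(a.0 | b.0) | -b-> m2
  m2 = a.0 | b.0 | -a-> m3, -b-> m4
  m3 = 0 | b.0 | -b-> m5
  m4 = a.0 | 0 | -a-> m5
  m5 = 0 | 0 | deadlocked
LTS(Q): 6 reachable states
  n0 = a.(0 + b.(a.0 | b.0)) | -a-> n1
  n1 = 0 + b.(a.0 | b.0) | -b-> n2
  n2 = a.0 | b.0 | -a-> n3, -b-> n4
  n3 = 0 | b.0 | -b-> n5
  n4 = a.0 | 0 | -a-> n5
  n5 = 0 | 0 | deadlocked
Partition-refinement fixed point:
  B0 = {m0, n0}
  B1 = {m1, n1}
  B2 = {m2, n2}
  B3 = {m3, n3}
  B4 = {m5, n5}
  B5 = {m4, n4}
m0 ∈ B0, n0 ∈ B0 → same block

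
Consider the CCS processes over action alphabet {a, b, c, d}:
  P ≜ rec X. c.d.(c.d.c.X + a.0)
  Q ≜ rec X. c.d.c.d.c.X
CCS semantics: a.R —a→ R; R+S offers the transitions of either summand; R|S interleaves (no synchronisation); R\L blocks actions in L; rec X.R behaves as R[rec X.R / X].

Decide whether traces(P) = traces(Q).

LTS(P): 6 reachable states
  u0 = rec X. c.d.(c.d.c.X + a.0) :: -c-> u1
  u1 = d.(c.d.c.(rec X. c.d.(c.d.c.X + a.0)) + a.0) :: -d-> u2
  u2 = c.d.c.(rec X. c.d.(c.d.c.X + a.0)) + a.0 :: -a-> u3, -c-> u4
  u3 = 0 :: ·
  u4 = d.c.(rec X. c.d.(c.d.c.X + a.0)) :: -d-> u5
  u5 = c.(rec X. c.d.(c.d.c.X + a.0)) :: -c-> u0
LTS(Q): 5 reachable states
  v0 = rec X. c.d.c.d.c.X :: -c-> v1
  v1 = d.c.d.c.(rec X. c.d.c.d.c.X) :: -d-> v2
  v2 = c.d.c.(rec X. c.d.c.d.c.X) :: -c-> v3
  v3 = d.c.(rec X. c.d.c.d.c.X) :: -d-> v4
  v4 = c.(rec X. c.d.c.d.c.X) :: -c-> v0
Run σ = ⟨cda⟩ on P: start {u0}
  after c @ step 1: {u1}
  after d @ step 2: {u2}
  after a @ step 3: {u3}
  — P admits the full trace.
Run σ = ⟨cda⟩ on Q: start {v0}
  after c @ step 1: {v1}
  after d @ step 2: {v2}
  after a @ step 3: no successor for Q

trace-distinct — witness ⟨cda⟩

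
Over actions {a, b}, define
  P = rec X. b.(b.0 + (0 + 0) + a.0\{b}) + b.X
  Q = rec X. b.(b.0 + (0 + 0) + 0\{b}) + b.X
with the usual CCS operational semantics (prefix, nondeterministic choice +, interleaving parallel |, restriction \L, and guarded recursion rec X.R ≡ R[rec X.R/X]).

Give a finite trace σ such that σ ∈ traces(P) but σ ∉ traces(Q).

P's transition system — 4 states:
  u0 = rec X. b.(b.0 + (0 + 0) + a.0\{b}) + b.X | ··b··> u0, ··b··> u1
  u1 = b.0 + (0 + 0) + a.0\{b} | ··a··> u2, ··b··> u3
  u2 = 0\{b} | (no moves)
  u3 = 0 | (no moves)
Q's transition system — 3 states:
  v0 = rec X. b.(b.0 + (0 + 0) + 0\{b}) + b.X | ··b··> v0, ··b··> v1
  v1 = b.0 + (0 + 0) + 0\{b} | ··b··> v2
  v2 = 0 | (no moves)
Executing ba from P (initial set {u0}):
  [1] b ⇒ {u0, u1}
  [2] a ⇒ {u2}
  — P admits the full trace.
Executing ba from Q (initial set {v0}):
  [1] b ⇒ {v0, v1}
  [2] a ⇒ ∅ (Q stuck)

ba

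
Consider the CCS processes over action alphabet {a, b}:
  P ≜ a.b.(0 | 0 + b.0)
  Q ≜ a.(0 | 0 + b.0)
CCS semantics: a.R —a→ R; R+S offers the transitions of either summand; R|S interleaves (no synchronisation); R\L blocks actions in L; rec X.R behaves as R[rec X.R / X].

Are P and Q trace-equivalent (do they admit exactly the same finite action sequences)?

P's transition system — 4 states:
  u0 = a.b.(0 | 0 + b.0) | --a--▸ u1
  u1 = b.(0 | 0 + b.0) | --b--▸ u2
  u2 = 0 | 0 + b.0 | --b--▸ u3
  u3 = 0 | ∅
Q's transition system — 3 states:
  v0 = a.(0 | 0 + b.0) | --a--▸ v1
  v1 = 0 | 0 + b.0 | --b--▸ v2
  v2 = 0 | ∅
Executing abb from P (initial set {u0}):
  [1] a ⇒ {u1}
  [2] b ⇒ {u2}
  [3] b ⇒ {u3}
  P completes σ.
Executing abb from Q (initial set {v0}):
  [1] a ⇒ {v1}
  [2] b ⇒ {v2}
  [3] b ⇒ ∅  — Q cannot continue

NO — witness ⟨abb⟩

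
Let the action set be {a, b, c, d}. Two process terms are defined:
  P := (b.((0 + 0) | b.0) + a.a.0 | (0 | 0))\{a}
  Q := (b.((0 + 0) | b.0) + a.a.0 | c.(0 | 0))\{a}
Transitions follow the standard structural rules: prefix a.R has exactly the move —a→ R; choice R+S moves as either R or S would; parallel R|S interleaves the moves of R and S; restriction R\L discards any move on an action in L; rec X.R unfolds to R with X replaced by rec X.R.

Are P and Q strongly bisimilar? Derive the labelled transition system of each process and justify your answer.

P ≁ Q

Reachable graph of P (3 states):
  u0 = (b.((0 + 0) | b.0) + a.a.0 | (0 | 0))\{a} | —b→ u1
  u1 = ((0 + 0) | b.0)\{a} | —b→ u2
  u2 = ((0 + 0) | 0)\{a} | ∅
Reachable graph of Q (4 states):
  v0 = (b.((0 + 0) | b.0) + a.a.0 | c.(0 | 0))\{a} | —b→ v1, —c→ v2
  v1 = ((0 + 0) | b.0)\{a} | —b→ v3
  v2 = (a.a.0 | (0 | 0))\{a} | ∅
  v3 = ((0 + 0) | 0)\{a} | ∅
Partition-refinement fixed point:
  B0 = {u0}
  B1 = {u1, v1}
  B2 = {u2, v2, v3}
  B3 = {v0}
u0 ∈ B0, v0 ∈ B3 → different blocks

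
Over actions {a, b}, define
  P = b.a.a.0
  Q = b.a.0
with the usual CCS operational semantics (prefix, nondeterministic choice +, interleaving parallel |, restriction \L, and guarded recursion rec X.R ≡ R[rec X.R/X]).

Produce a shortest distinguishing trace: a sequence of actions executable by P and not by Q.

baa

LTS(P): 4 reachable states
  p0 = b.a.a.0 → =b=> p1
  p1 = a.a.0 → =a=> p2
  p2 = a.0 → =a=> p3
  p3 = 0 → ∅
LTS(Q): 3 reachable states
  q0 = b.a.0 → =b=> q1
  q1 = a.0 → =a=> q2
  q2 = 0 → ∅
Executing baa from P (initial set {p0}):
  step 1 (b): {p1}
  step 2 (a): {p2}
  step 3 (a): {p3}
  P completes σ.
Executing baa from Q (initial set {q0}):
  step 1 (b): {q1}
  step 2 (a): {q2}
  step 3 (a): ∅  — Q cannot continue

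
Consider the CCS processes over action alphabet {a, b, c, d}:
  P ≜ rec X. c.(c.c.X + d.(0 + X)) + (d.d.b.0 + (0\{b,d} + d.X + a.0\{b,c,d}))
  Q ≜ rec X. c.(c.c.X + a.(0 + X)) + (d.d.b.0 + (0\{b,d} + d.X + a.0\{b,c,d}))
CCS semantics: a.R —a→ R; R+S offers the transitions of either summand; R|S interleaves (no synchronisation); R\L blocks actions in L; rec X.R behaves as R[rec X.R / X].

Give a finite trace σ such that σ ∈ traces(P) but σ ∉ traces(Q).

P's transition system — 8 states:
  m0 = rec X. c.(c.c.X + d.(0 + X)) + (d.d.b.0 + (0\{b,d} + d.X + a.0\{b,c,d})) :: ··a··> m1, ··c··> m2, ··d··> m0, ··d··> m3
  m1 = 0\{b,c,d} :: (no moves)
  m2 = c.c.(rec X. c.(c.c.X + d.(0 + X)) + (d.d.b.0 + (0\{b,d} + d.X + a.0\{b,c,d}))) + d.(0 + (rec X. c.(c.c.X + d.(0 + X)) + (d.d.b.0 + (0\{b,d} + d.X + a.0\{b,c,d})))) :: ··c··> m4, ··d··> m5
  m3 = d.b.0 :: ··d··> m6
  m4 = c.(rec X. c.(c.c.X + d.(0 + X)) + (d.d.b.0 + (0\{b,d} + d.X + a.0\{b,c,d}))) :: ··c··> m0
  m5 = 0 + (rec X. c.(c.c.X + d.(0 + X)) + (d.d.b.0 + (0\{b,d} + d.X + a.0\{b,c,d}))) :: ··a··> m1, ··c··> m2, ··d··> m0, ··d··> m3
  m6 = b.0 :: ··b··> m7
  m7 = 0 :: (no moves)
Q's transition system — 8 states:
  n0 = rec X. c.(c.c.X + a.(0 + X)) + (d.d.b.0 + (0\{b,d} + d.X + a.0\{b,c,d})) :: ··a··> n1, ··c··> n2, ··d··> n0, ··d··> n3
  n1 = 0\{b,c,d} :: (no moves)
  n2 = c.c.(rec X. c.(c.c.X + a.(0 + X)) + (d.d.b.0 + (0\{b,d} + d.X + a.0\{b,c,d}))) + a.(0 + (rec X. c.(c.c.X + a.(0 + X)) + (d.d.b.0 + (0\{b,d} + d.X + a.0\{b,c,d})))) :: ··a··> n4, ··c··> n5
  n3 = d.b.0 :: ··d··> n6
  n4 = 0 + (rec X. c.(c.c.X + a.(0 + X)) + (d.d.b.0 + (0\{b,d} + d.X + a.0\{b,c,d}))) :: ··a··> n1, ··c··> n2, ··d··> n0, ··d··> n3
  n5 = c.(rec X. c.(c.c.X + a.(0 + X)) + (d.d.b.0 + (0\{b,d} + d.X + a.0\{b,c,d}))) :: ··c··> n0
  n6 = b.0 :: ··b··> n7
  n7 = 0 :: (no moves)
Executing cd from P (initial set {m0}):
  step 1 (c): {m2}
  step 2 (d): {m5}
  ✓ P
Executing cd from Q (initial set {n0}):
  step 1 (c): {n2}
  step 2 (d): ∅ (Q stuck)

cd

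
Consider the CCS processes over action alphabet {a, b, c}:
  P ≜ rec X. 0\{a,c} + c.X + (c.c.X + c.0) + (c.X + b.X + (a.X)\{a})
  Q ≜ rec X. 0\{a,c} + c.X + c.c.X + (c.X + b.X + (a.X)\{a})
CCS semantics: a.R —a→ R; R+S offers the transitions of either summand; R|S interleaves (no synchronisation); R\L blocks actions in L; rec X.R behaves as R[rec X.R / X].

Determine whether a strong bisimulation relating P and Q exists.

Reachable graph of P (3 states):
  p0 = rec X. 0\{a,c} + c.X + (c.c.X + c.0) + (c.X + b.X + (a.X)\{a}) → ··b··> p0, ··c··> p0, ··c··> p1, ··c··> p2
  p1 = 0 → deadlocked
  p2 = c.(rec X. 0\{a,c} + c.X + (c.c.X + c.0) + (c.X + b.X + (a.X)\{a})) → ··c··> p0
Reachable graph of Q (2 states):
  q0 = rec X. 0\{a,c} + c.X + c.c.X + (c.X + b.X + (a.X)\{a}) → ··b··> q0, ··c··> q0, ··c··> q1
  q1 = c.(rec X. 0\{a,c} + c.X + c.c.X + (c.X + b.X + (a.X)\{a})) → ··c··> q0
Bisimilarity quotient blocks:
  B0 = {p0}
  B1 = {p1}
  B2 = {p2}
  B3 = {q0}
  B4 = {q1}
p0 ∈ B0, q0 ∈ B3 → different blocks

NO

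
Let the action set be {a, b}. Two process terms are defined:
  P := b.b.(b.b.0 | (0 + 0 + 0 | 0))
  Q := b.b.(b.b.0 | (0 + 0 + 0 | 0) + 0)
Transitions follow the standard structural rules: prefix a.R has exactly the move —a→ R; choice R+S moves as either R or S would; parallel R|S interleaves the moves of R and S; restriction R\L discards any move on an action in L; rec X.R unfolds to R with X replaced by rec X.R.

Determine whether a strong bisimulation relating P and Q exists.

YES

LTS(P): 5 reachable states
  u0 = b.b.(b.b.0 | (0 + 0 + 0 | 0)) → -b-> u1
  u1 = b.(b.b.0 | (0 + 0 + 0 | 0)) → -b-> u2
  u2 = b.b.0 | (0 + 0 + 0 | 0) → -b-> u3
  u3 = b.0 | (0 + 0 + 0 | 0) → -b-> u4
  u4 = 0 | (0 + 0 + 0 | 0) → stopped
LTS(Q): 5 reachable states
  v0 = b.b.(b.b.0 | (0 + 0 + 0 | 0) + 0) → -b-> v1
  v1 = b.(b.b.0 | (0 + 0 + 0 | 0) + 0) → -b-> v2
  v2 = b.b.0 | (0 + 0 + 0 | 0) + 0 → -b-> v3
  v3 = b.0 | (0 + 0 + 0 | 0) → -b-> v4
  v4 = 0 | (0 + 0 + 0 | 0) → stopped
Partition-refinement fixed point:
  B0 = {u0, v0}
  B1 = {u1, v1}
  B2 = {u2, v2}
  B3 = {u3, v3}
  B4 = {u4, v4}
u0 ∈ B0, v0 ∈ B0 → same block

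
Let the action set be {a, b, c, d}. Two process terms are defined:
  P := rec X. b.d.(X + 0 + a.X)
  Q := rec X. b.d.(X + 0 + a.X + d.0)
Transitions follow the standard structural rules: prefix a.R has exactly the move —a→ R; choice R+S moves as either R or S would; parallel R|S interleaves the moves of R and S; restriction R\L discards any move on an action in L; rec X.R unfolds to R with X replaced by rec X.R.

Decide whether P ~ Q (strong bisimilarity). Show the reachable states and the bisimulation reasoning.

LTS(P): 3 reachable states
  p0 = rec X. b.d.(X + 0 + a.X) → -b-> p1
  p1 = d.((rec X. b.d.(X + 0 + a.X)) + 0 + a.(rec X. b.d.(X + 0 + a.X))) → -d-> p2
  p2 = (rec X. b.d.(X + 0 + a.X)) + 0 + a.(rec X. b.d.(X + 0 + a.X)) → -a-> p0, -b-> p1
LTS(Q): 4 reachable states
  q0 = rec X. b.d.(X + 0 + a.X + d.0) → -b-> q1
  q1 = d.((rec X. b.d.(X + 0 + a.X + d.0)) + 0 + a.(rec X. b.d.(X + 0 + a.X + d.0)) + d.0) → -d-> q2
  q2 = (rec X. b.d.(X + 0 + a.X + d.0)) + 0 + a.(rec X. b.d.(X + 0 + a.X + d.0)) + d.0 → -a-> q0, -b-> q1, -d-> q3
  q3 = 0 → (no moves)
Coarsest stable partition (strong bisimilarity classes):
  B0 = {p0}
  B1 = {p1}
  B2 = {p2}
  B3 = {q0}
  B4 = {q1}
  B5 = {q2}
  B6 = {q3}
p0 ∈ B0, q0 ∈ B3 → different blocks

NO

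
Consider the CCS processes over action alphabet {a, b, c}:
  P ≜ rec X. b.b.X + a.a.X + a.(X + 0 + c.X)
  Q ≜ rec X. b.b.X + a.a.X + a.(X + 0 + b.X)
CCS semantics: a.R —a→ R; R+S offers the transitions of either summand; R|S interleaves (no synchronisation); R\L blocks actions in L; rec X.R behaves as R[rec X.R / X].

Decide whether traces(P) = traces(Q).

P's transition system — 4 states:
  s0 = rec X. b.b.X + a.a.X + a.(X + 0 + c.X) has moves -a-> s1, -a-> s2, -b-> s3
  s1 = (rec X. b.b.X + a.a.X + a.(X + 0 + c.X)) + 0 + c.(rec X. b.b.X + a.a.X + a.(X + 0 + c.X)) has moves -a-> s1, -a-> s2, -b-> s3, -c-> s0
  s2 = a.(rec X. b.b.X + a.a.X + a.(X + 0 + c.X)) has moves -a-> s0
  s3 = b.(rec X. b.b.X + a.a.X + a.(X + 0 + c.X)) has moves -b-> s0
Q's transition system — 4 states:
  t0 = rec X. b.b.X + a.a.X + a.(X + 0 + b.X) has moves -a-> t1, -a-> t2, -b-> t3
  t1 = (rec X. b.b.X + a.a.X + a.(X + 0 + b.X)) + 0 + b.(rec X. b.b.X + a.a.X + a.(X + 0 + b.X)) has moves -a-> t1, -a-> t2, -b-> t0, -b-> t3
  t2 = a.(rec X. b.b.X + a.a.X + a.(X + 0 + b.X)) has moves -a-> t0
  t3 = b.(rec X. b.b.X + a.a.X + a.(X + 0 + b.X)) has moves -b-> t0
Trace ⟨ac⟩ through P, begin at {s0}:
  after a @ step 1: {s1, s2}
  after c @ step 2: {s0}
  ✓ P
Trace ⟨ac⟩ through Q, begin at {t0}:
  after a @ step 1: {t1, t2}
  after c @ step 2: ∅ (Q stuck)

trace-distinct — witness ⟨ac⟩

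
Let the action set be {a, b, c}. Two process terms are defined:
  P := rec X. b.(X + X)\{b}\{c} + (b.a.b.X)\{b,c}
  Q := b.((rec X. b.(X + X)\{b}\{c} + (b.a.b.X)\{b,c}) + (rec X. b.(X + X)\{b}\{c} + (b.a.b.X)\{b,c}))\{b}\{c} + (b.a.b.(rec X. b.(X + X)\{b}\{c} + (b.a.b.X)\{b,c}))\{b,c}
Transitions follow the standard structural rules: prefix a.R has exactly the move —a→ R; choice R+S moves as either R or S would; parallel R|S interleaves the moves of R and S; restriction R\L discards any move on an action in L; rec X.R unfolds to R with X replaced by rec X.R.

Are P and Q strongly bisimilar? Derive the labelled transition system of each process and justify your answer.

Reachable graph of P (2 states):
  p0 = rec X. b.(X + X)\{b}\{c} + (b.a.b.X)\{b,c} has moves --b--▸ p1
  p1 = ((rec X. b.(X + X)\{b}\{c} + (b.a.b.X)\{b,c}) + (rec X. b.(X + X)\{b}\{c} + (b.a.b.X)\{b,c}))\{b}\{c} has moves (no moves)
Reachable graph of Q (2 states):
  q0 = b.((rec X. b.(X + X)\{b}\{c} + (b.a.b.X)\{b,c}) + (rec X. b.(X + X)\{b}\{c} + (b.a.b.X)\{b,c}))\{b}\{c} + (b.a.b.(rec X. b.(X + X)\{b}\{c} + (b.a.b.X)\{b,c}))\{b,c} has moves --b--▸ q1
  q1 = ((rec X. b.(X + X)\{b}\{c} + (b.a.b.X)\{b,c}) + (rec X. b.(X + X)\{b}\{c} + (b.a.b.X)\{b,c}))\{b}\{c} has moves (no moves)
Coarsest stable partition (strong bisimilarity classes):
  B0 = {p0, q0}
  B1 = {p1, q1}
p0 ∈ B0, q0 ∈ B0 → same block

P ~ Q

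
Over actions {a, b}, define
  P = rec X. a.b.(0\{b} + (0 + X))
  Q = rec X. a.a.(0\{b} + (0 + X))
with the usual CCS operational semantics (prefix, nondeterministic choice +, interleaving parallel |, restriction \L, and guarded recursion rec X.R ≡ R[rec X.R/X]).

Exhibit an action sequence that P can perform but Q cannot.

P's transition system — 3 states:
  m0 = rec X. a.b.(0\{b} + (0 + X)) :: =a=> m1
  m1 = b.(0\{b} + (0 + (rec X. a.b.(0\{b} + (0 + X))))) :: =b=> m2
  m2 = 0\{b} + (0 + (rec X. a.b.(0\{b} + (0 + X)))) :: =a=> m1
Q's transition system — 3 states:
  n0 = rec X. a.a.(0\{b} + (0 + X)) :: =a=> n1
  n1 = a.(0\{b} + (0 + (rec X. a.a.(0\{b} + (0 + X))))) :: =a=> n2
  n2 = 0\{b} + (0 + (rec X. a.a.(0\{b} + (0 + X)))) :: =a=> n1
Executing ab from P (initial set {m0}):
  step 1 (a): {m1}
  step 2 (b): {m2}
  ✓ P
Executing ab from Q (initial set {n0}):
  step 1 (a): {n1}
  step 2 (b): ∅ (Q stuck)

ab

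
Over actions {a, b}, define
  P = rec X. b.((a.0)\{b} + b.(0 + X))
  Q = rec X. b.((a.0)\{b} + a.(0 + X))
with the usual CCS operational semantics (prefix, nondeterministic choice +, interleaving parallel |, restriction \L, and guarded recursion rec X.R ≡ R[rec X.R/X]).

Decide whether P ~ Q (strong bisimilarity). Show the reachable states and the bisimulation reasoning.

not bisimilar

P's transition system — 4 states:
  m0 = rec X. b.((a.0)\{b} + b.(0 + X)) :: --b--▸ m1
  m1 = (a.0)\{b} + b.(0 + (rec X. b.((a.0)\{b} + b.(0 + X)))) :: --a--▸ m2, --b--▸ m3
  m2 = 0\{b} :: (no moves)
  m3 = 0 + (rec X. b.((a.0)\{b} + b.(0 + X))) :: --b--▸ m1
Q's transition system — 4 states:
  n0 = rec X. b.((a.0)\{b} + a.(0 + X)) :: --b--▸ n1
  n1 = (a.0)\{b} + a.(0 + (rec X. b.((a.0)\{b} + a.(0 + X)))) :: --a--▸ n2, --a--▸ n3
  n2 = 0 + (rec X. b.((a.0)\{b} + a.(0 + X))) :: --b--▸ n1
  n3 = 0\{b} :: (no moves)
Bisimilarity quotient blocks:
  B0 = {m0, m3}
  B1 = {m1}
  B2 = {m2, n3}
  B3 = {n0, n2}
  B4 = {n1}
m0 ∈ B0, n0 ∈ B3 → different blocks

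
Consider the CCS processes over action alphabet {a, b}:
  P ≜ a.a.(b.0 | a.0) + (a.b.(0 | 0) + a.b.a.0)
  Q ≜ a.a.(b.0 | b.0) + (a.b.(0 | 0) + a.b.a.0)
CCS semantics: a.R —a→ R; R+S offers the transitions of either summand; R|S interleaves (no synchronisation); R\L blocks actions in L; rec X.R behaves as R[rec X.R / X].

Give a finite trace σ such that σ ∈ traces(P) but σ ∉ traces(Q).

aaa

Reachable graph of P (10 states):
  s0 = a.a.(b.0 | a.0) + (a.b.(0 | 0) + a.b.a.0) → =a=> s1, =a=> s2, =a=> s3
  s1 = a.(b.0 | a.0) → =a=> s4
  s2 = b.(0 | 0) → =b=> s5
  s3 = b.a.0 → =b=> s6
  s4 = b.0 | a.0 → =a=> s7, =b=> s8
  s5 = 0 | 0 → ·
  s6 = a.0 → =a=> s9
  s7 = b.0 | 0 → =b=> s5
  s8 = 0 | a.0 → =a=> s5
  s9 = 0 → ·
Reachable graph of Q (10 states):
  t0 = a.a.(b.0 | b.0) + (a.b.(0 | 0) + a.b.a.0) → =a=> t1, =a=> t2, =a=> t3
  t1 = a.(b.0 | b.0) → =a=> t4
  t2 = b.(0 | 0) → =b=> t5
  t3 = b.a.0 → =b=> t6
  t4 = b.0 | b.0 → =b=> t7, =b=> t8
  t5 = 0 | 0 → ·
  t6 = a.0 → =a=> t9
  t7 = 0 | b.0 → =b=> t5
  t8 = b.0 | 0 → =b=> t5
  t9 = 0 → ·
Executing aaa from P (initial set {s0}):
  [1] a ⇒ {s1, s2, s3}
  [2] a ⇒ {s4}
  [3] a ⇒ {s7}
  — P admits the full trace.
Executing aaa from Q (initial set {t0}):
  [1] a ⇒ {t1, t2, t3}
  [2] a ⇒ {t4}
  [3] a ⇒ ∅  — Q cannot continue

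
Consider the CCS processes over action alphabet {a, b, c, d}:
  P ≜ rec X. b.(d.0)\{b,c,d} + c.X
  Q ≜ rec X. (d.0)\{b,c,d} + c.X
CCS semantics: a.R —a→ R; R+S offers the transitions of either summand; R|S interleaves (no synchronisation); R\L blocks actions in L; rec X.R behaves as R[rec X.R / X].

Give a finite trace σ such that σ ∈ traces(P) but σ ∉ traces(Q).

b

LTS(P): 2 reachable states
  p0 = rec X. b.(d.0)\{b,c,d} + c.X ⊢ --b--▸ p1, --c--▸ p0
  p1 = (d.0)\{b,c,d} ⊢ stopped
LTS(Q): 1 reachable states
  q0 = rec X. (d.0)\{b,c,d} + c.X ⊢ --c--▸ q0
Executing b from P (initial set {p0}):
  step 1 (b): {p1}
  — P admits the full trace.
Executing b from Q (initial set {q0}):
  step 1 (b): ∅  — Q cannot continue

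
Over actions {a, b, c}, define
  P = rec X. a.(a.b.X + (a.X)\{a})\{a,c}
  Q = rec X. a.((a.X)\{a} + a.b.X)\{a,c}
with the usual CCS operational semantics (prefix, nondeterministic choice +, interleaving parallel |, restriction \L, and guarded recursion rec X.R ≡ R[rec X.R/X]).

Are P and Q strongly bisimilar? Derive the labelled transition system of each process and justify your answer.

P's transition system — 2 states:
  u0 = rec X. a.(a.b.X + (a.X)\{a})\{a,c} ⊢ ··a··> u1
  u1 = (a.b.(rec X. a.(a.b.X + (a.X)\{a})\{a,c}) + (a.(rec X. a.(a.b.X + (a.X)\{a})\{a,c}))\{a})\{a,c} ⊢ stopped
Q's transition system — 2 states:
  v0 = rec X. a.((a.X)\{a} + a.b.X)\{a,c} ⊢ ··a··> v1
  v1 = ((a.(rec X. a.((a.X)\{a} + a.b.X)\{a,c}))\{a} + a.b.(rec X. a.((a.X)\{a} + a.b.X)\{a,c}))\{a,c} ⊢ stopped
Coarsest stable partition (strong bisimilarity classes):
  B0 = {u0, v0}
  B1 = {u1, v1}
u0 ∈ B0, v0 ∈ B0 → same block

YES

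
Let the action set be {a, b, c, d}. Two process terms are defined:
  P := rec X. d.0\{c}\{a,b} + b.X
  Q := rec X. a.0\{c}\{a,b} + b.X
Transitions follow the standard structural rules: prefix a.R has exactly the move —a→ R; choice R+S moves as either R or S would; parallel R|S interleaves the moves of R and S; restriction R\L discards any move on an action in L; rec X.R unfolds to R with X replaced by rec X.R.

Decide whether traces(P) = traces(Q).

traces(P) ≠ traces(Q) — witness ⟨d⟩

P's transition system — 2 states:
  p0 = rec X. d.0\{c}\{a,b} + b.X → =b=> p0, =d=> p1
  p1 = 0\{c}\{a,b} → ·
Q's transition system — 2 states:
  q0 = rec X. a.0\{c}\{a,b} + b.X → =a=> q1, =b=> q0
  q1 = 0\{c}\{a,b} → ·
Run σ = ⟨d⟩ on P: start {p0}
  after d @ step 1: {p1}
  — P admits the full trace.
Run σ = ⟨d⟩ on Q: start {q0}
  after d @ step 1: ∅  — Q cannot continue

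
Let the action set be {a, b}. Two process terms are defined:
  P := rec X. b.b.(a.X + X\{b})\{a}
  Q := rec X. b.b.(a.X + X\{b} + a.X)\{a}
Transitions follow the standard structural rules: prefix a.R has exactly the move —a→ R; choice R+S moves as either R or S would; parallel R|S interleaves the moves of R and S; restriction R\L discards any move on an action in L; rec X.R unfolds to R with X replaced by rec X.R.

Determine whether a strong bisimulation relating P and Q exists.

bisimilar

P's transition system — 3 states:
  p0 = rec X. b.b.(a.X + X\{b})\{a} :: --b--▸ p1
  p1 = b.(a.(rec X. b.b.(a.X + X\{b})\{a}) + (rec X. b.b.(a.X + X\{b})\{a})\{b})\{a} :: --b--▸ p2
  p2 = (a.(rec X. b.b.(a.X + X\{b})\{a}) + (rec X. b.b.(a.X + X\{b})\{a})\{b})\{a} :: ·
Q's transition system — 3 states:
  q0 = rec X. b.b.(a.X + X\{b} + a.X)\{a} :: --b--▸ q1
  q1 = b.(a.(rec X. b.b.(a.X + X\{b} + a.X)\{a}) + (rec X. b.b.(a.X + X\{b} + a.X)\{a})\{b} + a.(rec X. b.b.(a.X + X\{b} + a.X)\{a}))\{a} :: --b--▸ q2
  q2 = (a.(rec X. b.b.(a.X + X\{b} + a.X)\{a}) + (rec X. b.b.(a.X + X\{b} + a.X)\{a})\{b} + a.(rec X. b.b.(a.X + X\{b} + a.X)\{a}))\{a} :: ·
Partition-refinement fixed point:
  B0 = {p0, q0}
  B1 = {p1, q1}
  B2 = {p2, q2}
p0 ∈ B0, q0 ∈ B0 → same block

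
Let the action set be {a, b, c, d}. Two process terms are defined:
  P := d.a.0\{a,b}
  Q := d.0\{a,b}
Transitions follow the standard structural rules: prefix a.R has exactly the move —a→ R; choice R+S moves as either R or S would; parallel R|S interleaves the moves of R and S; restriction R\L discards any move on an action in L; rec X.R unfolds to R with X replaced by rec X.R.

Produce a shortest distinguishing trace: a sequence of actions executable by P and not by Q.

da

Reachable graph of P (3 states):
  s0 = d.a.0\{a,b} ⊢ =d=> s1
  s1 = a.0\{a,b} ⊢ =a=> s2
  s2 = 0\{a,b} ⊢ (no moves)
Reachable graph of Q (2 states):
  t0 = d.0\{a,b} ⊢ =d=> t1
  t1 = 0\{a,b} ⊢ (no moves)
Run σ = ⟨da⟩ on P: start {s0}
  [1] d ⇒ {s1}
  [2] a ⇒ {s2}
  P completes σ.
Run σ = ⟨da⟩ on Q: start {t0}
  [1] d ⇒ {t1}
  [2] a ⇒ ∅  — Q cannot continue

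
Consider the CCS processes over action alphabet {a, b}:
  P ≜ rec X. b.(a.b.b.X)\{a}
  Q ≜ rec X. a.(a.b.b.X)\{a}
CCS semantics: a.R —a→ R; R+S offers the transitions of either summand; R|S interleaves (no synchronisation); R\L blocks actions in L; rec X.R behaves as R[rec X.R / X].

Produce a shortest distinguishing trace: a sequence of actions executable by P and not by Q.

b

Reachable graph of P (2 states):
  s0 = rec X. b.(a.b.b.X)\{a} ⊢ -b-> s1
  s1 = (a.b.b.(rec X. b.(a.b.b.X)\{a}))\{a} ⊢ stopped
Reachable graph of Q (2 states):
  t0 = rec X. a.(a.b.b.X)\{a} ⊢ -a-> t1
  t1 = (a.b.b.(rec X. a.(a.b.b.X)\{a}))\{a} ⊢ stopped
Trace ⟨b⟩ through P, begin at {s0}:
  after b @ step 1: {s1}
  — P admits the full trace.
Trace ⟨b⟩ through Q, begin at {t0}:
  after b @ step 1: ∅  — Q cannot continue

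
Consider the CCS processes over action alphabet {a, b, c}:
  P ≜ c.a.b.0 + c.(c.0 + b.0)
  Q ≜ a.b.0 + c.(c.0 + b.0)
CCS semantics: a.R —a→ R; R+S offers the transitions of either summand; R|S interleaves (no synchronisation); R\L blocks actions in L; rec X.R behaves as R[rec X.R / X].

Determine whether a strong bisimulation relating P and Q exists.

not bisimilar

P's transition system — 5 states:
  u0 = c.a.b.0 + c.(c.0 + b.0) ⊢ =c=> u1, =c=> u2
  u1 = a.b.0 ⊢ =a=> u3
  u2 = c.0 + b.0 ⊢ =b=> u4, =c=> u4
  u3 = b.0 ⊢ =b=> u4
  u4 = 0 ⊢ deadlocked
Q's transition system — 4 states:
  v0 = a.b.0 + c.(c.0 + b.0) ⊢ =a=> v1, =c=> v2
  v1 = b.0 ⊢ =b=> v3
  v2 = c.0 + b.0 ⊢ =b=> v3, =c=> v3
  v3 = 0 ⊢ deadlocked
Partition-refinement fixed point:
  B0 = {u0}
  B1 = {u2, v2}
  B2 = {u4, v3}
  B3 = {u1}
  B4 = {u3, v1}
  B5 = {v0}
u0 ∈ B0, v0 ∈ B5 → different blocks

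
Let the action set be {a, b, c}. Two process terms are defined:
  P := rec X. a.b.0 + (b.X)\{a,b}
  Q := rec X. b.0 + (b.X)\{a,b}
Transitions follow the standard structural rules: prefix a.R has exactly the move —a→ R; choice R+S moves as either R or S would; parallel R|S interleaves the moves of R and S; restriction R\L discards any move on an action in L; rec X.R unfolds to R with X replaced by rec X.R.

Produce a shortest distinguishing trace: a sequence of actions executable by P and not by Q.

Reachable graph of P (3 states):
  p0 = rec X. a.b.0 + (b.X)\{a,b} :: ··a··> p1
  p1 = b.0 :: ··b··> p2
  p2 = 0 :: ∅
Reachable graph of Q (2 states):
  q0 = rec X. b.0 + (b.X)\{a,b} :: ··b··> q1
  q1 = 0 :: ∅
Run σ = ⟨a⟩ on P: start {p0}
  after a @ step 1: {p1}
  — P admits the full trace.
Run σ = ⟨a⟩ on Q: start {q0}
  after a @ step 1: no successor for Q

a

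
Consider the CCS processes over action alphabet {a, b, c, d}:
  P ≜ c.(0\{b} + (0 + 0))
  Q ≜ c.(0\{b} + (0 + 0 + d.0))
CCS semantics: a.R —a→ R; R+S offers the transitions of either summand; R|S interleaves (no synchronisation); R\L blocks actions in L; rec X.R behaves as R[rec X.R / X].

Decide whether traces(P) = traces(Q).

traces(P) ≠ traces(Q) — witness ⟨cd⟩

P's transition system — 2 states:
  p0 = c.(0\{b} + (0 + 0)) | =c=> p1
  p1 = 0\{b} + (0 + 0) | ·
Q's transition system — 3 states:
  q0 = c.(0\{b} + (0 + 0 + d.0)) | =c=> q1
  q1 = 0\{b} + (0 + 0 + d.0) | =d=> q2
  q2 = 0 | ·
Trace ⟨cd⟩ through Q, begin at {q0}:
  step 1 (c): {q1}
  step 2 (d): {q2}
  ✓ Q
Trace ⟨cd⟩ through P, begin at {p0}:
  step 1 (c): {p1}
  step 2 (d): no successor for P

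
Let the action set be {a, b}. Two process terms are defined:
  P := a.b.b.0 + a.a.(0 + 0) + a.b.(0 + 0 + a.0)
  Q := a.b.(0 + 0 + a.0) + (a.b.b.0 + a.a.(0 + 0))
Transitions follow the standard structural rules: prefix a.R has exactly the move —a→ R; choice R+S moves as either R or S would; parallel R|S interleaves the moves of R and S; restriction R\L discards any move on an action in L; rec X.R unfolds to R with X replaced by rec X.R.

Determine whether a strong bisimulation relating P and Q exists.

P ~ Q

LTS(P): 8 reachable states
  u0 = a.b.b.0 + a.a.(0 + 0) + a.b.(0 + 0 + a.0) ⊢ —a→ u1, —a→ u2, —a→ u3
  u1 = a.(0 + 0) ⊢ —a→ u4
  u2 = b.(0 + 0 + a.0) ⊢ —b→ u5
  u3 = b.b.0 ⊢ —b→ u6
  u4 = 0 + 0 ⊢ (no moves)
  u5 = 0 + 0 + a.0 ⊢ —a→ u7
  u6 = b.0 ⊢ —b→ u7
  u7 = 0 ⊢ (no moves)
LTS(Q): 8 reachable states
  v0 = a.b.(0 + 0 + a.0) + (a.b.b.0 + a.a.(0 + 0)) ⊢ —a→ v1, —a→ v2, —a→ v3
  v1 = a.(0 + 0) ⊢ —a→ v4
  v2 = b.(0 + 0 + a.0) ⊢ —b→ v5
  v3 = b.b.0 ⊢ —b→ v6
  v4 = 0 + 0 ⊢ (no moves)
  v5 = 0 + 0 + a.0 ⊢ —a→ v7
  v6 = b.0 ⊢ —b→ v7
  v7 = 0 ⊢ (no moves)
Coarsest stable partition (strong bisimilarity classes):
  B0 = {u0, v0}
  B1 = {u1, u5, v1, v5}
  B2 = {u4, u7, v4, v7}
  B3 = {u3, v3}
  B4 = {u6, v6}
  B5 = {u2, v2}
u0 ∈ B0, v0 ∈ B0 → same block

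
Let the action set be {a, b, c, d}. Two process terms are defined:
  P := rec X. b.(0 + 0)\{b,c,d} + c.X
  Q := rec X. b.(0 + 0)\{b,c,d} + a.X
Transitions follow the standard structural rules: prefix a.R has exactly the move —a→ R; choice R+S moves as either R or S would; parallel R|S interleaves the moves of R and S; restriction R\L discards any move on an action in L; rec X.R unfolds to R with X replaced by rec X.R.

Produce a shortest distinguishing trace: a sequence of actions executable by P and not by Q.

LTS(P): 2 reachable states
  p0 = rec X. b.(0 + 0)\{b,c,d} + c.X has moves —b→ p1, —c→ p0
  p1 = (0 + 0)\{b,c,d} has moves (no moves)
LTS(Q): 2 reachable states
  q0 = rec X. b.(0 + 0)\{b,c,d} + a.X has moves —a→ q0, —b→ q1
  q1 = (0 + 0)\{b,c,d} has moves (no moves)
Trace ⟨c⟩ through P, begin at {p0}:
  after c @ step 1: {p0}
  — P admits the full trace.
Trace ⟨c⟩ through Q, begin at {q0}:
  after c @ step 1: ∅  — Q cannot continue

c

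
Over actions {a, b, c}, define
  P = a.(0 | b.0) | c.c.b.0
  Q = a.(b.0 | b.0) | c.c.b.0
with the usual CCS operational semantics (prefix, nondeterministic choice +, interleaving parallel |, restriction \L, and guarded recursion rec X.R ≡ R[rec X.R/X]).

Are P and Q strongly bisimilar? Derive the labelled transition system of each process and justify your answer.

P ≁ Q

Reachable graph of P (12 states):
  m0 = a.(0 | b.0) | c.c.b.0 :: —a→ m1, —c→ m2
  m1 = 0 | b.0 | c.c.b.0 :: —b→ m3, —c→ m4
  m2 = a.(0 | b.0) | c.b.0 :: —a→ m4, —c→ m5
  m3 = 0 | 0 | c.c.b.0 :: —c→ m6
  m4 = 0 | b.0 | c.b.0 :: —b→ m6, —c→ m7
  m5 = a.(0 | b.0) | b.0 :: —a→ m7, —b→ m8
  m6 = 0 | 0 | c.b.0 :: —c→ m9
  m7 = 0 | b.0 | b.0 :: —b→ m10, —b→ m9
  m8 = a.(0 | b.0) | 0 :: —a→ m10
  m9 = 0 | 0 | b.0 :: —b→ m11
  m10 = 0 | b.0 | 0 :: —b→ m11
  m11 = 0 | 0 | 0 :: (no moves)
Reachable graph of Q (20 states):
  n0 = a.(b.0 | b.0) | c.c.b.0 :: —a→ n1, —c→ n2
  n1 = b.0 | b.0 | c.c.b.0 :: —b→ n3, —b→ n4, —c→ n5
  n2 = a.(b.0 | b.0) | c.b.0 :: —a→ n5, —c→ n6
  n3 = 0 | b.0 | c.c.b.0 :: —b→ n7, —c→ n8
  n4 = b.0 | 0 | c.c.b.0 :: —b→ n7, —c→ n9
  n5 = b.0 | b.0 | c.b.0 :: —b→ n8, —b→ n9, —c→ n10
  n6 = a.(b.0 | b.0) | b.0 :: —a→ n10, —b→ n11
  n7 = 0 | 0 | c.c.b.0 :: —c→ n12
  n8 = 0 | b.0 | c.b.0 :: —b→ n12, —c→ n13
  n9 = b.0 | 0 | c.b.0 :: —b→ n12, —c→ n14
  n10 = b.0 | b.0 | b.0 :: —b→ n13, —b→ n14, —b→ n15
  n11 = a.(b.0 | b.0) | 0 :: —a→ n15
  n12 = 0 | 0 | c.b.0 :: —c→ n16
  n13 = 0 | b.0 | b.0 :: —b→ n16, —b→ n17
  n14 = b.0 | 0 | b.0 :: —b→ n16, —b→ n18
  n15 = b.0 | b.0 | 0 :: —b→ n17, —b→ n18
  n16 = 0 | 0 | b.0 :: —b→ n19
  n17 = 0 | b.0 | 0 :: —b→ n19
  n18 = b.0 | 0 | 0 :: —b→ n19
  n19 = 0 | 0 | 0 :: (no moves)
Coarsest stable partition (strong bisimilarity classes):
  B0 = {m0}
  B1 = {m2}
  B2 = {m5}
  B3 = {m8}
  B4 = {m10, m9, n16, n17, n18}
  B5 = {m11, n19}
  B6 = {m7, n13, n14, n15}
  B7 = {m4, n8, n9}
  B8 = {m6, n12}
  B9 = {m1, n3, n4}
  B10 = {m3, n7}
  B11 = {n0}
  B12 = {n2}
  B13 = {n6}
  B14 = {n11}
  B15 = {n10}
  B16 = {n5}
  B17 = {n1}
m0 ∈ B0, n0 ∈ B11 → different blocks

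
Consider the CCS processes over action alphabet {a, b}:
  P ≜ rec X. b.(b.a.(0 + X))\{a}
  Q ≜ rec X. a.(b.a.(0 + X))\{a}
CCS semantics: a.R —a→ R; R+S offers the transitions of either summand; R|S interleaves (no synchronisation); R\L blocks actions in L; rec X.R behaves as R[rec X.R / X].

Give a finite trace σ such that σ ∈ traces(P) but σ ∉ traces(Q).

LTS(P): 3 reachable states
  p0 = rec X. b.(b.a.(0 + X))\{a} ⊢ -b-> p1
  p1 = (b.a.(0 + (rec X. b.(b.a.(0 + X))\{a})))\{a} ⊢ -b-> p2
  p2 = (a.(0 + (rec X. b.(b.a.(0 + X))\{a})))\{a} ⊢ stopped
LTS(Q): 3 reachable states
  q0 = rec X. a.(b.a.(0 + X))\{a} ⊢ -a-> q1
  q1 = (b.a.(0 + (rec X. a.(b.a.(0 + X))\{a})))\{a} ⊢ -b-> q2
  q2 = (a.(0 + (rec X. a.(b.a.(0 + X))\{a})))\{a} ⊢ stopped
Run σ = ⟨b⟩ on P: start {p0}
  after b @ step 1: {p1}
  — P admits the full trace.
Run σ = ⟨b⟩ on Q: start {q0}
  after b @ step 1: no successor for Q

b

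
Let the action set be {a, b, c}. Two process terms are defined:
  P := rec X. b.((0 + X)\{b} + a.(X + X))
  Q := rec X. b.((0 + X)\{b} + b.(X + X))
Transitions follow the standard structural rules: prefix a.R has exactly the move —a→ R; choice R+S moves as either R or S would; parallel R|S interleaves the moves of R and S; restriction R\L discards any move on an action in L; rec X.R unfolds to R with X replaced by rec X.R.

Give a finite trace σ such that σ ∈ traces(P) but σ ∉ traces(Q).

ba

P's transition system — 3 states:
  p0 = rec X. b.((0 + X)\{b} + a.(X + X)) → --b--▸ p1
  p1 = (0 + (rec X. b.((0 + X)\{b} + a.(X + X))))\{b} + a.((rec X. b.((0 + X)\{b} + a.(X + X))) + (rec X. b.((0 + X)\{b} + a.(X + X)))) → --a--▸ p2
  p2 = (rec X. b.((0 + X)\{b} + a.(X + X))) + (rec X. b.((0 + X)\{b} + a.(X + X))) → --b--▸ p1
Q's transition system — 3 states:
  q0 = rec X. b.((0 + X)\{b} + b.(X + X)) → --b--▸ q1
  q1 = (0 + (rec X. b.((0 + X)\{b} + b.(X + X))))\{b} + b.((rec X. b.((0 + X)\{b} + b.(X + X))) + (rec X. b.((0 + X)\{b} + b.(X + X)))) → --b--▸ q2
  q2 = (rec X. b.((0 + X)\{b} + b.(X + X))) + (rec X. b.((0 + X)\{b} + b.(X + X))) → --b--▸ q1
Executing ba from P (initial set {p0}):
  after b @ step 1: {p1}
  after a @ step 2: {p2}
  — P admits the full trace.
Executing ba from Q (initial set {q0}):
  after b @ step 1: {q1}
  after a @ step 2: no successor for Q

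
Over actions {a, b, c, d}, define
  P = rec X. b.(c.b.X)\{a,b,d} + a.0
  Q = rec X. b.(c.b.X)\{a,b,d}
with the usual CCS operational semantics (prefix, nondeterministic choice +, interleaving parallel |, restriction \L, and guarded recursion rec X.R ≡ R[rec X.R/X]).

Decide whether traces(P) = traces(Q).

LTS(P): 4 reachable states
  u0 = rec X. b.(c.b.X)\{a,b,d} + a.0 :: --a--▸ u1, --b--▸ u2
  u1 = 0 :: (no moves)
  u2 = (c.b.(rec X. b.(c.b.X)\{a,b,d} + a.0))\{a,b,d} :: --c--▸ u3
  u3 = (b.(rec X. b.(c.b.X)\{a,b,d} + a.0))\{a,b,d} :: (no moves)
LTS(Q): 3 reachable states
  v0 = rec X. b.(c.b.X)\{a,b,d} :: --b--▸ v1
  v1 = (c.b.(rec X. b.(c.b.X)\{a,b,d}))\{a,b,d} :: --c--▸ v2
  v2 = (b.(rec X. b.(c.b.X)\{a,b,d}))\{a,b,d} :: (no moves)
Run σ = ⟨a⟩ on P: start {u0}
  step 1 (a): {u1}
  — P admits the full trace.
Run σ = ⟨a⟩ on Q: start {v0}
  step 1 (a): ∅ (Q stuck)

trace-distinct — witness ⟨a⟩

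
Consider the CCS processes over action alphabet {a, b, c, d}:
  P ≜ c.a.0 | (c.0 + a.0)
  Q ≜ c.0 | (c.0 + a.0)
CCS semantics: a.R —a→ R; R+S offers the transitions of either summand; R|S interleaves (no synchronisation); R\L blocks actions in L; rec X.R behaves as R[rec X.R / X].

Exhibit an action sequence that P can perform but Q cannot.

Reachable graph of P (6 states):
  u0 = c.a.0 | (c.0 + a.0) → -a-> u1, -c-> u1, -c-> u2
  u1 = c.a.0 | 0 → -c-> u3
  u2 = a.0 | (c.0 + a.0) → -a-> u3, -a-> u4, -c-> u3
  u3 = a.0 | 0 → -a-> u5
  u4 = 0 | (c.0 + a.0) → -a-> u5, -c-> u5
  u5 = 0 | 0 → stopped
Reachable graph of Q (4 states):
  v0 = c.0 | (c.0 + a.0) → -a-> v1, -c-> v1, -c-> v2
  v1 = c.0 | 0 → -c-> v3
  v2 = 0 | (c.0 + a.0) → -a-> v3, -c-> v3
  v3 = 0 | 0 → stopped
Executing aca from P (initial set {u0}):
  step 1 (a): {u1}
  step 2 (c): {u3}
  step 3 (a): {u5}
  — P admits the full trace.
Executing aca from Q (initial set {v0}):
  step 1 (a): {v1}
  step 2 (c): {v3}
  step 3 (a): ∅  — Q cannot continue

aca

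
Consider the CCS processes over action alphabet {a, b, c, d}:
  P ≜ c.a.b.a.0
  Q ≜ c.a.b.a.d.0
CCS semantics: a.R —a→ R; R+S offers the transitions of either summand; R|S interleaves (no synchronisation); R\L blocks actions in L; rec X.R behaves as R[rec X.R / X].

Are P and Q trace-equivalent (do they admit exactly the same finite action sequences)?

NO — witness ⟨cabad⟩

P's transition system — 5 states:
  p0 = c.a.b.a.0 :: —c→ p1
  p1 = a.b.a.0 :: —a→ p2
  p2 = b.a.0 :: —b→ p3
  p3 = a.0 :: —a→ p4
  p4 = 0 :: ∅
Q's transition system — 6 states:
  q0 = c.a.b.a.d.0 :: —c→ q1
  q1 = a.b.a.d.0 :: —a→ q2
  q2 = b.a.d.0 :: —b→ q3
  q3 = a.d.0 :: —a→ q4
  q4 = d.0 :: —d→ q5
  q5 = 0 :: ∅
Trace ⟨cabad⟩ through Q, begin at {q0}:
  [1] c ⇒ {q1}
  [2] a ⇒ {q2}
  [3] b ⇒ {q3}
  [4] a ⇒ {q4}
  [5] d ⇒ {q5}
  ✓ Q
Trace ⟨cabad⟩ through P, begin at {p0}:
  [1] c ⇒ {p1}
  [2] a ⇒ {p2}
  [3] b ⇒ {p3}
  [4] a ⇒ {p4}
  [5] d ⇒ ∅ (P stuck)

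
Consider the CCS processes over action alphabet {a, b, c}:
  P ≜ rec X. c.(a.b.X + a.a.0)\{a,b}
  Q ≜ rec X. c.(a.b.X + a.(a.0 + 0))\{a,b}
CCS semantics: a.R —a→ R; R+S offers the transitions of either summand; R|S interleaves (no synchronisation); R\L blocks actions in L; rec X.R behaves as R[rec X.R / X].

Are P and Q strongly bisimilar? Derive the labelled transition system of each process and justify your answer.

P's transition system — 2 states:
  s0 = rec X. c.(a.b.X + a.a.0)\{a,b} → =c=> s1
  s1 = (a.b.(rec X. c.(a.b.X + a.a.0)\{a,b}) + a.a.0)\{a,b} → ·
Q's transition system — 2 states:
  t0 = rec X. c.(a.b.X + a.(a.0 + 0))\{a,b} → =c=> t1
  t1 = (a.b.(rec X. c.(a.b.X + a.(a.0 + 0))\{a,b}) + a.(a.0 + 0))\{a,b} → ·
Partition-refinement fixed point:
  B0 = {s0, t0}
  B1 = {s1, t1}
s0 ∈ B0, t0 ∈ B0 → same block

P ~ Q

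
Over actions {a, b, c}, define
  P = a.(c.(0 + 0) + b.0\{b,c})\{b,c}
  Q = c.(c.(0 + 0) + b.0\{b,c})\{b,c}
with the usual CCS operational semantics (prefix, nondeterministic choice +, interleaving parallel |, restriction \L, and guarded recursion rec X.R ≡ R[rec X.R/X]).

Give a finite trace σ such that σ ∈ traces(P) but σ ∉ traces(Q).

P's transition system — 2 states:
  s0 = a.(c.(0 + 0) + b.0\{b,c})\{b,c} → -a-> s1
  s1 = (c.(0 + 0) + b.0\{b,c})\{b,c} → ·
Q's transition system — 2 states:
  t0 = c.(c.(0 + 0) + b.0\{b,c})\{b,c} → -c-> t1
  t1 = (c.(0 + 0) + b.0\{b,c})\{b,c} → ·
Trace ⟨a⟩ through P, begin at {s0}:
  step 1 (a): {s1}
  P completes σ.
Trace ⟨a⟩ through Q, begin at {t0}:
  step 1 (a): no successor for Q

a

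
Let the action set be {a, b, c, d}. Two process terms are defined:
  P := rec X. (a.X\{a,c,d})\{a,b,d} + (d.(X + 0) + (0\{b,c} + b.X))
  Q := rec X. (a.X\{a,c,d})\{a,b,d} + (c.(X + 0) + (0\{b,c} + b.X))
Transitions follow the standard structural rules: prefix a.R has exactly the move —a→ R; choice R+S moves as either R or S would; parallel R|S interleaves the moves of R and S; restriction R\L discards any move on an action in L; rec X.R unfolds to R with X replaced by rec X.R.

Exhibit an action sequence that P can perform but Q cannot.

d

LTS(P): 2 reachable states
  m0 = rec X. (a.X\{a,c,d})\{a,b,d} + (d.(X + 0) + (0\{b,c} + b.X)) | =b=> m0, =d=> m1
  m1 = (rec X. (a.X\{a,c,d})\{a,b,d} + (d.(X + 0) + (0\{b,c} + b.X))) + 0 | =b=> m0, =d=> m1
LTS(Q): 2 reachable states
  n0 = rec X. (a.X\{a,c,d})\{a,b,d} + (c.(X + 0) + (0\{b,c} + b.X)) | =b=> n0, =c=> n1
  n1 = (rec X. (a.X\{a,c,d})\{a,b,d} + (c.(X + 0) + (0\{b,c} + b.X))) + 0 | =b=> n0, =c=> n1
Executing d from P (initial set {m0}):
  [1] d ⇒ {m1}
  ✓ P
Executing d from Q (initial set {n0}):
  [1] d ⇒ ∅ (Q stuck)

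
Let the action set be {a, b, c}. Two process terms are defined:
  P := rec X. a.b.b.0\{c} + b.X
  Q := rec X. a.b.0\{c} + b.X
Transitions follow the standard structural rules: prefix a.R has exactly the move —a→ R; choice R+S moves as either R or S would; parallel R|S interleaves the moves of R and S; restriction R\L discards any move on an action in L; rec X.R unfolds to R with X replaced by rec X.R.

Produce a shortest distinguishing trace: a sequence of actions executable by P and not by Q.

abb

Reachable graph of P (4 states):
  m0 = rec X. a.b.b.0\{c} + b.X has moves =a=> m1, =b=> m0
  m1 = b.b.0\{c} has moves =b=> m2
  m2 = b.0\{c} has moves =b=> m3
  m3 = 0\{c} has moves deadlocked
Reachable graph of Q (3 states):
  n0 = rec X. a.b.0\{c} + b.X has moves =a=> n1, =b=> n0
  n1 = b.0\{c} has moves =b=> n2
  n2 = 0\{c} has moves deadlocked
Executing abb from P (initial set {m0}):
  step 1 (a): {m1}
  step 2 (b): {m2}
  step 3 (b): {m3}
  P completes σ.
Executing abb from Q (initial set {n0}):
  step 1 (a): {n1}
  step 2 (b): {n2}
  step 3 (b): ∅  — Q cannot continue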